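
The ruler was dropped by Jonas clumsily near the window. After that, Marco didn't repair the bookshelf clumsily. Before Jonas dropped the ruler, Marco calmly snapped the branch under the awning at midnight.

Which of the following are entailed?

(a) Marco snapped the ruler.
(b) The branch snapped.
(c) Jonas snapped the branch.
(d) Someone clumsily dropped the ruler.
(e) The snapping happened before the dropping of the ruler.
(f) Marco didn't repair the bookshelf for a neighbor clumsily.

(b), (d), (e), (f)

(a) Not entailed — Marco snapped the branch, not the ruler; the ruler belongs to the dropping event.
(b) Entailed — 'Marco snapped the branch' is causative; it entails the inchoative 'the branch snapped'.
(c) Not entailed — the passage has Marco snapping the branch, not Jonas.
(d) Entailed — dropping 'near the window' and generalizing the agent leaves a sub-description the original still satisfies.
(e) Entailed — the narrative places the snapping before the dropping.
(f) Entailed — under negation, adding a further restriction is entailed: if no such repairing event occurred, none occurred for a neighbor either.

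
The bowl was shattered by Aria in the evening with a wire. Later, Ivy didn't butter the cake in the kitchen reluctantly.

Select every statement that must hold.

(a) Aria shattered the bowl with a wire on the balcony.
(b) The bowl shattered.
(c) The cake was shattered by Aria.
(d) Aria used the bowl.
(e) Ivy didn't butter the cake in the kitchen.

(a) Not entailed — 'on the balcony' adds information not in the original event.
(b) Entailed — 'Aria shattered the bowl' is causative; it entails the inchoative 'the bowl shattered'.
(c) Not entailed — Aria shattered the bowl, not the cake; the cake belongs to the buttering event.
(d) Not entailed — the bowl is the patient, not an instrument — Aria used a wire.
(e) Not entailed — dropping 'reluctantly' under negation is not valid — the original leaves open that Ivy buttered the cake some other way.

(b)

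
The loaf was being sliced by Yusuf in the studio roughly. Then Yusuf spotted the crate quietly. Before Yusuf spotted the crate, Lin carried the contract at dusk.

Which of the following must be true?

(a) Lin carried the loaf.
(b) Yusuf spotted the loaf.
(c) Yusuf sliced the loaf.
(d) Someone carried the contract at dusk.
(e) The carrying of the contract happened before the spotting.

(d), (e)

(a) Not entailed — Lin carried the contract, not the loaf; the loaf belongs to the slicing event.
(b) Not entailed — Yusuf spotted the crate, not the loaf; the loaf belongs to the slicing event.
(c) Not entailed — 'was slicing' is progressive on an accomplishment; it does not entail the completed 'sliced'.
(d) Entailed — every conjunct here is already in the original carrying event.
(e) Entailed — the narrative places the carrying before the spotting.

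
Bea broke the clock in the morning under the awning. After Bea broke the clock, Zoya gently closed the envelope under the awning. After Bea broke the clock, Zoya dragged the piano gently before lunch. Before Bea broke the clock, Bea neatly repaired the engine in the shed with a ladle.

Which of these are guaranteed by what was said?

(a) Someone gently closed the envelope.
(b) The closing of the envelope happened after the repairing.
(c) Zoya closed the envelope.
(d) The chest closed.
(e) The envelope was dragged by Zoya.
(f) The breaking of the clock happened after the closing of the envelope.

(a) Entailed — dropping 'under the awning' and generalizing the agent leaves a sub-description the original still satisfies.
(b) Entailed — the narrative places the repairing before the closing.
(c) Entailed — the original entails any weakening of itself; this just drops 'under the awning', 'gently'.
(d) Not entailed — the envelope is what closed, not the chest.
(e) Not entailed — Zoya dragged the piano, not the envelope; the envelope belongs to the closing event.
(f) Not entailed — the narrative places the breaking before the closing, not after.

(a), (b), (c)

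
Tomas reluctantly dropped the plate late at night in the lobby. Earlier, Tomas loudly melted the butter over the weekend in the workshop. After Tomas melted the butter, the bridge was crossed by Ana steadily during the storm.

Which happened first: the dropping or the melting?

The connectives place the melting before the dropping.

the melting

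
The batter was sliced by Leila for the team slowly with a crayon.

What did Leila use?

'with a crayon' marks the instrument of the slicing event.

a crayon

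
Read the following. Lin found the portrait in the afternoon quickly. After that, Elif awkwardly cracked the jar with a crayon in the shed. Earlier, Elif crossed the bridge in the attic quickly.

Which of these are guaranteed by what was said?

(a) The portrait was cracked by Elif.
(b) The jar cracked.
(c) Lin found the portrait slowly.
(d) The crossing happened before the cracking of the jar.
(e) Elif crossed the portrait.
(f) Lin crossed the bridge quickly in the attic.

(a) Not entailed — Elif cracked the jar, not the portrait; the portrait belongs to the finding event.
(b) Entailed — 'Elif cracked the jar' is causative; it entails the inchoative 'the jar cracked'.
(c) Not entailed — 'slowly' adds a manner not in (and inconsistent with) the original.
(d) Entailed — the narrative places the crossing before the cracking.
(e) Not entailed — Elif crossed the bridge, not the portrait; the portrait belongs to the finding event.
(f) Not entailed — the passage has Elif crossing the bridge, not Lin.

(b), (d)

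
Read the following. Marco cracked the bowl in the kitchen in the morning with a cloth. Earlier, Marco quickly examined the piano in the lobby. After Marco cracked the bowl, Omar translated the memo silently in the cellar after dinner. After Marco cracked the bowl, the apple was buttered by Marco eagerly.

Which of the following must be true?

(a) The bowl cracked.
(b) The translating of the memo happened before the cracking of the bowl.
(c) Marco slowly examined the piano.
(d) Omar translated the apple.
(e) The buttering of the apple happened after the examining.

(a), (e)

(a) Entailed — 'Marco cracked the bowl' is causative; it entails the inchoative 'the bowl cracked'.
(b) Not entailed — the narrative places the cracking before the translating, not after.
(c) Not entailed — 'slowly' adds a manner not in (and inconsistent with) the original.
(d) Not entailed — Omar translated the memo, not the apple; the apple belongs to the buttering event.
(e) Entailed — the narrative places the examining before the buttering.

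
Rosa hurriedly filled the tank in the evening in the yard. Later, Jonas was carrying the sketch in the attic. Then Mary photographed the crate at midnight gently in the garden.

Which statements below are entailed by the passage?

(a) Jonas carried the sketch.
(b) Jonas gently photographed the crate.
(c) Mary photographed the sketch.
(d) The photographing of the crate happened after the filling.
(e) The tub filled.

(a) Entailed — 'carry' is an activity; 'was carrying' entails that some carrying happened, so 'carried' holds.
(b) Not entailed — the passage has Mary photographing the crate, not Jonas.
(c) Not entailed — Mary photographed the crate, not the sketch; the sketch belongs to the carrying event.
(d) Entailed — the narrative places the filling before the photographing.
(e) Not entailed — the tank is what filled, not the tub.

(a), (d)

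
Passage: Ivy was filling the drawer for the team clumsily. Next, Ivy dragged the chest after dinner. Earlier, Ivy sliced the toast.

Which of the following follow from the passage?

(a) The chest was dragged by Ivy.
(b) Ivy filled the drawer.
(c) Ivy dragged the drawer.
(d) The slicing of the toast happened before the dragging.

(a) Entailed — this follows by dropping conjuncts from the dragging event's description.
(b) Not entailed — 'was filling' is progressive on an accomplishment; it does not entail the completed 'filled'.
(c) Not entailed — Ivy dragged the chest, not the drawer; the drawer belongs to the filling event.
(d) Entailed — the narrative places the slicing before the dragging.

(a), (d)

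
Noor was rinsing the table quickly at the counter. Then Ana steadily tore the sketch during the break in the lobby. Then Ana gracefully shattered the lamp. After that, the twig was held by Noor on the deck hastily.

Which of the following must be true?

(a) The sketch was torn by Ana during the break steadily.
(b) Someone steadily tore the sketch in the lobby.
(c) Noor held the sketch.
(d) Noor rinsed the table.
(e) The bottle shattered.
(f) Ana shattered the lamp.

(a) Entailed — the original entails any weakening of itself; this just drops 'in the lobby'.
(b) Entailed — this follows by dropping conjuncts from the tearing event's description.
(c) Not entailed — Noor held the twig, not the sketch; the sketch belongs to the tearing event.
(d) Entailed — 'rinse' is an activity; 'was rinsing' entails that some rinsing happened, so 'rinsed' holds.
(e) Not entailed — the lamp is what shattered, not the bottle.
(f) Entailed — every conjunct here is already in the original shattering event.

(a), (b), (d), (f)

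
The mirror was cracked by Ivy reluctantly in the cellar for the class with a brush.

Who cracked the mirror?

'Ivy' marks the agent of the cracking event.

Ivy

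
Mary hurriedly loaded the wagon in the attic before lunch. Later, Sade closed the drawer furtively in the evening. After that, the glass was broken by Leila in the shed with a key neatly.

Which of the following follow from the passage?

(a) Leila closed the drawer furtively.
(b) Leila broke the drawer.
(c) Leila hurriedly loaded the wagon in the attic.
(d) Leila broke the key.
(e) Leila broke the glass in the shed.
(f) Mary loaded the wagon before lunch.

(e), (f)

(a) Not entailed — the passage has Sade closing the drawer, not Leila.
(b) Not entailed — Leila broke the glass, not the drawer; the drawer belongs to the closing event.
(c) Not entailed — the passage has Mary loading the wagon, not Leila.
(d) Not entailed — the key is the instrument, not what was broken.
(e) Entailed — every conjunct here is already in the original breaking event.
(f) Entailed — this follows by dropping conjuncts from the loading event's description.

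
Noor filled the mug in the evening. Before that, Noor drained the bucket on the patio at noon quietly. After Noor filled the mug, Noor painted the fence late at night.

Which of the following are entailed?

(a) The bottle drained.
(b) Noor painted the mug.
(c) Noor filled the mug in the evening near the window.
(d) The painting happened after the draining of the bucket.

(d)

(a) Not entailed — the bucket is what drained, not the bottle.
(b) Not entailed — Noor painted the fence, not the mug; the mug belongs to the filling event.
(c) Not entailed — 'near the window' adds information not in the original event.
(d) Entailed — the narrative places the draining before the painting.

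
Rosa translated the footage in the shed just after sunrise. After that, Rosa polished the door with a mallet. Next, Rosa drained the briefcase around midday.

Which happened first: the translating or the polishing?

the translating

The connectives place the translating before the polishing.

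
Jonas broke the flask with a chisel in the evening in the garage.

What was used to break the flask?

'with a chisel' marks the instrument of the breaking event.

a chisel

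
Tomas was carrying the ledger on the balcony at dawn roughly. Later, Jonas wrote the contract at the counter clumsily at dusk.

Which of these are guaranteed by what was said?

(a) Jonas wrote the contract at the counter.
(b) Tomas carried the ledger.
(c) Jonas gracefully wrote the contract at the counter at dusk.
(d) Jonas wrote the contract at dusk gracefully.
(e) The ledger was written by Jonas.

(a), (b)

(a) Entailed — dropping 'clumsily', 'at dusk' leaves a sub-description the original still satisfies.
(b) Entailed — 'carry' is an activity; 'was carrying' entails that some carrying happened, so 'carried' holds.
(c) Not entailed — 'gracefully' adds a manner not in (and inconsistent with) the original.
(d) Not entailed — 'gracefully' adds a manner not in (and inconsistent with) the original.
(e) Not entailed — Jonas wrote the contract, not the ledger; the ledger belongs to the carrying event.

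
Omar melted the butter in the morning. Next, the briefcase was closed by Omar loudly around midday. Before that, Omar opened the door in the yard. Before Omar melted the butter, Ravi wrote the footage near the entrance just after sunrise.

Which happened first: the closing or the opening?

The connectives place the opening before the closing.

the opening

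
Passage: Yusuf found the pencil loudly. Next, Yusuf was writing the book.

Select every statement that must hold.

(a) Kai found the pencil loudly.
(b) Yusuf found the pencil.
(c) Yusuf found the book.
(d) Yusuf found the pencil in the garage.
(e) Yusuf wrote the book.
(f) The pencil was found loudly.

(a) Not entailed — the passage has Yusuf finding the pencil, not Kai.
(b) Entailed — this follows by dropping conjuncts from the finding event's description.
(c) Not entailed — Yusuf found the pencil, not the book; the book belongs to the writing event.
(d) Not entailed — 'in the garage' adds information not in the original event.
(e) Not entailed — 'was writing' is progressive on an accomplishment; it does not entail the completed 'wrote'.
(f) Entailed — every conjunct here is already in the original finding event.

(b), (f)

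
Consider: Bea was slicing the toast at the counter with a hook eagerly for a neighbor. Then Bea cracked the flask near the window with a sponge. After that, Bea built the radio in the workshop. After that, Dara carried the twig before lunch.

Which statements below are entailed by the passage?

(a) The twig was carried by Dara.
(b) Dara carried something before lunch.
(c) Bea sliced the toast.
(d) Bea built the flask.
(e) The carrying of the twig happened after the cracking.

(a), (b), (e)

(a) Entailed — the original entails any weakening of itself; this just drops 'before lunch'.
(b) Entailed — every conjunct here is already in the original carrying event.
(c) Not entailed — 'was slicing' is progressive on an accomplishment; it does not entail the completed 'sliced'.
(d) Not entailed — Bea built the radio, not the flask; the flask belongs to the cracking event.
(e) Entailed — the narrative places the cracking before the carrying.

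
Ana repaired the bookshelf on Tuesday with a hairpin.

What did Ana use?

a hairpin

'with a hairpin' marks the instrument of the repairing event.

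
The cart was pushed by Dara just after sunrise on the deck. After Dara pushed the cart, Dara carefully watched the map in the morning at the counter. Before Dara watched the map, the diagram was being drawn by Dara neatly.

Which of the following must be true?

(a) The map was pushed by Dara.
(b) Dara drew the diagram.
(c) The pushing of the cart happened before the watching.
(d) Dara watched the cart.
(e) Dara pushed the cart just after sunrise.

(a) Not entailed — Dara pushed the cart, not the map; the map belongs to the watching event.
(b) Not entailed — 'was drawing' is progressive on an accomplishment; it does not entail the completed 'drew'.
(c) Entailed — the narrative places the pushing before the watching.
(d) Not entailed — Dara watched the map, not the cart; the cart belongs to the pushing event.
(e) Entailed — this follows by dropping conjuncts from the pushing event's description.

(c), (e)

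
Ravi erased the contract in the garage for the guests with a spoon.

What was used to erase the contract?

a spoon

'with a spoon' marks the instrument of the erasing event.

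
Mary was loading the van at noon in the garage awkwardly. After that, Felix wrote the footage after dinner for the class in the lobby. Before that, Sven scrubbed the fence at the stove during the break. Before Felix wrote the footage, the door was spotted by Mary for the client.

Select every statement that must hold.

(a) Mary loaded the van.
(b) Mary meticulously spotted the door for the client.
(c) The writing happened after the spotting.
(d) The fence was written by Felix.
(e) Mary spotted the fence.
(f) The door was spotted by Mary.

(c), (f)

(a) Not entailed — 'was loading' is progressive on an accomplishment; it does not entail the completed 'loaded'.
(b) Not entailed — 'meticulously' adds information not in the original event.
(c) Entailed — the narrative places the spotting before the writing.
(d) Not entailed — Felix wrote the footage, not the fence; the fence belongs to the scrubbing event.
(e) Not entailed — Mary spotted the door, not the fence; the fence belongs to the scrubbing event.
(f) Entailed — this follows by dropping conjuncts from the spotting event's description.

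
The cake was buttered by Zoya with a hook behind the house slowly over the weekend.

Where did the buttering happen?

'behind the house' marks the location of the buttering event.

behind the house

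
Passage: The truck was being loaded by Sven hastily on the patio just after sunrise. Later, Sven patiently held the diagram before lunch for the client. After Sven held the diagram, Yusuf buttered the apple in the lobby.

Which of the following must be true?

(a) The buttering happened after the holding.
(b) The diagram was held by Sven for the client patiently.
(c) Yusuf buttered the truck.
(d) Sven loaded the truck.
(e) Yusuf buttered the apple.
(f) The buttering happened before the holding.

(a), (b), (e)

(a) Entailed — the narrative places the holding before the buttering.
(b) Entailed — every conjunct here is already in the original holding event.
(c) Not entailed — Yusuf buttered the apple, not the truck; the truck belongs to the loading event.
(d) Not entailed — 'was loading' is progressive on an accomplishment; it does not entail the completed 'loaded'.
(e) Entailed — every conjunct here is already in the original buttering event.
(f) Not entailed — the narrative places the holding before the buttering, not after.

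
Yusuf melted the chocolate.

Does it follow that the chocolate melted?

'Yusuf melted the chocolate' is the causative; it entails the inchoative 'the chocolate melted'.

yes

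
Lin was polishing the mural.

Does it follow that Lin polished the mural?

yes

'polish' is atelic; if Lin was polishing the mural, then Lin polished the mural (for some time).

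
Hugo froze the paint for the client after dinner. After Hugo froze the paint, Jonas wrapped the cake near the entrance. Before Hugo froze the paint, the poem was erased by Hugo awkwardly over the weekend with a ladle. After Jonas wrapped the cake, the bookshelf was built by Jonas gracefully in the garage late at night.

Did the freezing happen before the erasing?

The narrative orders the erasing before the freezing.

no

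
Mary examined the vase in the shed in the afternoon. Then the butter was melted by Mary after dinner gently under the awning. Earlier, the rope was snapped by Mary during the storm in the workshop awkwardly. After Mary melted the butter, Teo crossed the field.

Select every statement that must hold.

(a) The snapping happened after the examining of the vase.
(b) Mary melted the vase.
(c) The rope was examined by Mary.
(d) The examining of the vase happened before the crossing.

(d)

(a) Not entailed — the narrative doesn't order the examining relative to the snapping.
(b) Not entailed — Mary melted the butter, not the vase; the vase belongs to the examining event.
(c) Not entailed — Mary examined the vase, not the rope; the rope belongs to the snapping event.
(d) Entailed — the narrative places the examining before the crossing.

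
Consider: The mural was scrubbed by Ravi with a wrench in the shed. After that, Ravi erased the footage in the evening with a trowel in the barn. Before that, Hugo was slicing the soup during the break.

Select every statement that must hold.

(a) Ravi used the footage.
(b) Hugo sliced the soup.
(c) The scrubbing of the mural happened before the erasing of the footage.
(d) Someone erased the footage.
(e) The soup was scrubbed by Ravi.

(c), (d)

(a) Not entailed — the footage is the patient, not an instrument — Ravi used a trowel.
(b) Not entailed — 'was slicing' is progressive on an accomplishment; it does not entail the completed 'sliced'.
(c) Entailed — the narrative places the scrubbing before the erasing.
(d) Entailed — dropping 'with a trowel', 'in the barn', 'in the evening' and generalizing the agent leaves a sub-description the original still satisfies.
(e) Not entailed — Ravi scrubbed the mural, not the soup; the soup belongs to the slicing event.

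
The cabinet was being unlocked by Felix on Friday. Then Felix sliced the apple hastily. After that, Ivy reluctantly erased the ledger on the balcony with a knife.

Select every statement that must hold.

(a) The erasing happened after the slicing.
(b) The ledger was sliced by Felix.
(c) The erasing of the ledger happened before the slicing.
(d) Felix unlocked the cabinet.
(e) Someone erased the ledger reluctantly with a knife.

(a) Entailed — the narrative places the slicing before the erasing.
(b) Not entailed — Felix sliced the apple, not the ledger; the ledger belongs to the erasing event.
(c) Not entailed — the narrative places the slicing before the erasing, not after.
(d) Not entailed — 'was unlocking' is progressive on an accomplishment; it does not entail the completed 'unlocked'.
(e) Entailed — every conjunct here is already in the original erasing event.

(a), (e)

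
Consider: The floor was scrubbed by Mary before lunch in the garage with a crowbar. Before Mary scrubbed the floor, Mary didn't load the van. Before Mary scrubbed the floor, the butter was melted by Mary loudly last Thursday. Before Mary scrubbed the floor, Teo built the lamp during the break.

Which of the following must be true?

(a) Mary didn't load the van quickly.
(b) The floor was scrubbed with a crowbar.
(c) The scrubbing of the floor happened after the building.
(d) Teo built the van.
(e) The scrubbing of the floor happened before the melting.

(a), (b), (c)

(a) Entailed — under negation, adding a further restriction is entailed: if no such loading event occurred, none occurred quickly either.
(b) Entailed — this follows by dropping conjuncts from the scrubbing event's description.
(c) Entailed — the narrative places the building before the scrubbing.
(d) Not entailed — Teo built the lamp, not the van; the van belongs to the loading event.
(e) Not entailed — the narrative places the melting before the scrubbing, not after.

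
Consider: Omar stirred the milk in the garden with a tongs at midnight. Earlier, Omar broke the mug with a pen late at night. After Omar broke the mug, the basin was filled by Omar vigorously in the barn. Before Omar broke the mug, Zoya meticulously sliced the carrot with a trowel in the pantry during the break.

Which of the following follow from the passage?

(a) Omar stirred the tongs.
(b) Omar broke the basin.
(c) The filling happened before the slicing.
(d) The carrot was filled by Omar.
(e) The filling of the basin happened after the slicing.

(a) Not entailed — the tongs is the instrument, not what was stirred.
(b) Not entailed — Omar broke the mug, not the basin; the basin belongs to the filling event.
(c) Not entailed — the narrative places the slicing before the filling, not after.
(d) Not entailed — Omar filled the basin, not the carrot; the carrot belongs to the slicing event.
(e) Entailed — the narrative places the slicing before the filling.

(e)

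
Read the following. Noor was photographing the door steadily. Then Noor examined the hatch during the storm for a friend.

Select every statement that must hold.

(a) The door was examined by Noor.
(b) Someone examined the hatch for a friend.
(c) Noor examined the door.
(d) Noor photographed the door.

(a) Not entailed — Noor examined the hatch, not the door; the door belongs to the photographing event.
(b) Entailed — dropping 'during the storm' and generalizing the agent leaves a sub-description the original still satisfies.
(c) Not entailed — Noor examined the hatch, not the door; the door belongs to the photographing event.
(d) Not entailed — 'was photographing' is progressive on an accomplishment; it does not entail the completed 'photographed'.

(b)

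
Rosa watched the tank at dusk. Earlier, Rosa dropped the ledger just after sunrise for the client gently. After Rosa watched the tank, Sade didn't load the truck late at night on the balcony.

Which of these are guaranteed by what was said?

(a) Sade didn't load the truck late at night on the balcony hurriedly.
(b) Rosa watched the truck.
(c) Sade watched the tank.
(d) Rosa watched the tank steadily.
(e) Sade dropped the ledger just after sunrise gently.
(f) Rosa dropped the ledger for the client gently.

(a) Entailed — under negation, adding a further restriction is entailed: if no such loading event occurred, none occurred hurriedly either.
(b) Not entailed — Rosa watched the tank, not the truck; the truck belongs to the loading event.
(c) Not entailed — the passage has Rosa watching the tank, not Sade.
(d) Not entailed — 'steadily' adds information not in the original event.
(e) Not entailed — the passage has Rosa dropping the ledger, not Sade.
(f) Entailed — the original entails any weakening of itself; this just drops 'just after sunrise'.

(a), (f)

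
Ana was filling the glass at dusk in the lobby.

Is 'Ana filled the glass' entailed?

no

'was filling' is progressive; for an accomplishment like 'fill the glass', it doesn't entail completion.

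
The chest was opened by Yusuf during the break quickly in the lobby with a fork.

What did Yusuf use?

'with a fork' marks the instrument of the opening event.

a fork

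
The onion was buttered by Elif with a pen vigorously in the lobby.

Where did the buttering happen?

in the lobby

'in the lobby' marks the location of the buttering event.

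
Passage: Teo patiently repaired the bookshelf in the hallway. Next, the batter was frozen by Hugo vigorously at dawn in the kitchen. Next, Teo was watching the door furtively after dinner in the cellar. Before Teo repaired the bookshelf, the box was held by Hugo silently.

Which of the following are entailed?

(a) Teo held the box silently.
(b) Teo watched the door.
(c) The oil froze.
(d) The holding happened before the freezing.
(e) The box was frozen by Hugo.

(a) Not entailed — the passage has Hugo holding the box, not Teo.
(b) Entailed — 'watch' is an activity; 'was watching' entails that some watching happened, so 'watched' holds.
(c) Not entailed — the batter is what froze, not the oil.
(d) Entailed — the narrative places the holding before the freezing.
(e) Not entailed — Hugo froze the batter, not the box; the box belongs to the holding event.

(b), (d)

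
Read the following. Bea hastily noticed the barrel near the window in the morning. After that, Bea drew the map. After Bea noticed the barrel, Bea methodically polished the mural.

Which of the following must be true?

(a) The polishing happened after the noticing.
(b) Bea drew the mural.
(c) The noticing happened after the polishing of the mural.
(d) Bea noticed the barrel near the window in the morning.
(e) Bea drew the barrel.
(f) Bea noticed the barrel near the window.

(a) Entailed — the narrative places the noticing before the polishing.
(b) Not entailed — Bea drew the map, not the mural; the mural belongs to the polishing event.
(c) Not entailed — the narrative places the noticing before the polishing, not after.
(d) Entailed — this follows by dropping conjuncts from the noticing event's description.
(e) Not entailed — Bea drew the map, not the barrel; the barrel belongs to the noticing event.
(f) Entailed — dropping 'in the morning', 'hastily' leaves a sub-description the original still satisfies.

(a), (d), (f)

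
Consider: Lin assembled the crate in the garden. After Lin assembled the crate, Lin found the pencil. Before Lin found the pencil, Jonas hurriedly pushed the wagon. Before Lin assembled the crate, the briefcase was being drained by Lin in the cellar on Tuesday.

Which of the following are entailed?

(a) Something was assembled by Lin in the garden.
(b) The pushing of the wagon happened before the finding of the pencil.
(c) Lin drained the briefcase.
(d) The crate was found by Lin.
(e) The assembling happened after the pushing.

(a) Entailed — generalizing the patient leaves a sub-description the original still satisfies.
(b) Entailed — the narrative places the pushing before the finding.
(c) Not entailed — 'was draining' is progressive on an accomplishment; it does not entail the completed 'drained'.
(d) Not entailed — Lin found the pencil, not the crate; the crate belongs to the assembling event.
(e) Not entailed — the narrative doesn't order the pushing relative to the assembling.

(a), (b)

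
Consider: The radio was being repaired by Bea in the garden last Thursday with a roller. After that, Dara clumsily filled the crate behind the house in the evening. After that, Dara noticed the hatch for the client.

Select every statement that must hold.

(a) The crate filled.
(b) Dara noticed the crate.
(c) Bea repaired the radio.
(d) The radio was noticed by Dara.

(a) Entailed — 'Dara filled the crate' is causative; it entails the inchoative 'the crate filled'.
(b) Not entailed — Dara noticed the hatch, not the crate; the crate belongs to the filling event.
(c) Not entailed — 'was repairing' is progressive on an accomplishment; it does not entail the completed 'repaired'.
(d) Not entailed — Dara noticed the hatch, not the radio; the radio belongs to the repairing event.

(a)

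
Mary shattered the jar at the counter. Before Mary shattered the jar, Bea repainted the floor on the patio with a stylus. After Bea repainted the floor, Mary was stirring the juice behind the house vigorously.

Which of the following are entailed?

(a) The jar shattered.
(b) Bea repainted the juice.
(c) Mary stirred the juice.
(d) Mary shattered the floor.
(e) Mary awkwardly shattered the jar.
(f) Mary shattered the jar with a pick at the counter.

(a), (c)

(a) Entailed — 'Mary shattered the jar' is causative; it entails the inchoative 'the jar shattered'.
(b) Not entailed — Bea repainted the floor, not the juice; the juice belongs to the stirring event.
(c) Entailed — 'stir' is an activity; 'was stirring' entails that some stirring happened, so 'stirred' holds.
(d) Not entailed — Mary shattered the jar, not the floor; the floor belongs to the repainting event.
(e) Not entailed — 'awkwardly' adds information not in the original event.
(f) Not entailed — 'with a pick' adds information not in the original event.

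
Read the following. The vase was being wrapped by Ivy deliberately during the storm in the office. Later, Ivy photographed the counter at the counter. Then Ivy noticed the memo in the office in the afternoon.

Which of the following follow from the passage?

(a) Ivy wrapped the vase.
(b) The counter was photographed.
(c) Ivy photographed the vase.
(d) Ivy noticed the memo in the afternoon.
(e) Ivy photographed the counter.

(b), (d), (e)

(a) Not entailed — 'was wrapping' is progressive on an accomplishment; it does not entail the completed 'wrapped'.
(b) Entailed — the original entails any weakening of itself; this just drops 'at the counter' and generalizes the agent.
(c) Not entailed — Ivy photographed the counter, not the vase; the vase belongs to the wrapping event.
(d) Entailed — dropping 'in the office' leaves a sub-description the original still satisfies.
(e) Entailed — this follows by dropping conjuncts from the photographing event's description.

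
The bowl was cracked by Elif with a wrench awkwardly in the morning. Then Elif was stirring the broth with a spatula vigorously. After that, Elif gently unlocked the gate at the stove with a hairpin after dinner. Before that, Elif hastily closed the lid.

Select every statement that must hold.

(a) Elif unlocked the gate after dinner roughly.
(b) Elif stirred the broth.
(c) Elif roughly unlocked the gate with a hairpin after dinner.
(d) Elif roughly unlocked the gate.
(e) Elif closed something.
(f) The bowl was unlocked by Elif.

(b), (e)

(a) Not entailed — 'roughly' adds a manner not in (and inconsistent with) the original.
(b) Entailed — 'stir' is an activity; 'was stirring' entails that some stirring happened, so 'stirred' holds.
(c) Not entailed — 'roughly' adds a manner not in (and inconsistent with) the original.
(d) Not entailed — 'roughly' adds a manner not in (and inconsistent with) the original.
(e) Entailed — this follows by dropping conjuncts from the closing event's description.
(f) Not entailed — Elif unlocked the gate, not the bowl; the bowl belongs to the cracking event.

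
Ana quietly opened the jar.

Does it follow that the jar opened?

'Ana opened the jar' is the causative; it entails the inchoative 'the jar opened'.

yes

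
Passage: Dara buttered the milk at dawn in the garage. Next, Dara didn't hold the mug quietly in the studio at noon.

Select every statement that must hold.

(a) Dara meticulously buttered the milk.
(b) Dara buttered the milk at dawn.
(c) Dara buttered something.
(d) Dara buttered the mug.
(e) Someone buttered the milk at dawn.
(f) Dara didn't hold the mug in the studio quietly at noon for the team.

(b), (c), (e), (f)

(a) Not entailed — 'meticulously' adds information not in the original event.
(b) Entailed — this follows by dropping conjuncts from the buttering event's description.
(c) Entailed — dropping 'at dawn', 'in the garage' and generalizing the patient leaves a sub-description the original still satisfies.
(d) Not entailed — Dara buttered the milk, not the mug; the mug belongs to the holding event.
(e) Entailed — this follows by dropping conjuncts from the buttering event's description.
(f) Entailed — under negation, adding a further restriction is entailed: if no such holding event occurred, none occurred for the team either.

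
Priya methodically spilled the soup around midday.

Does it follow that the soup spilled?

yes

'Priya spilled the soup' is the causative; it entails the inchoative 'the soup spilled'.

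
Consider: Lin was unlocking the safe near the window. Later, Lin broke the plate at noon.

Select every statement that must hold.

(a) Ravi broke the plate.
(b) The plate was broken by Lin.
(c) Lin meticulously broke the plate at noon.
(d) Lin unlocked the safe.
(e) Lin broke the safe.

(a) Not entailed — the passage has Lin breaking the plate, not Ravi.
(b) Entailed — this follows by dropping conjuncts from the breaking event's description.
(c) Not entailed — 'meticulously' adds information not in the original event.
(d) Not entailed — 'was unlocking' is progressive on an accomplishment; it does not entail the completed 'unlocked'.
(e) Not entailed — Lin broke the plate, not the safe; the safe belongs to the unlocking event.

(b)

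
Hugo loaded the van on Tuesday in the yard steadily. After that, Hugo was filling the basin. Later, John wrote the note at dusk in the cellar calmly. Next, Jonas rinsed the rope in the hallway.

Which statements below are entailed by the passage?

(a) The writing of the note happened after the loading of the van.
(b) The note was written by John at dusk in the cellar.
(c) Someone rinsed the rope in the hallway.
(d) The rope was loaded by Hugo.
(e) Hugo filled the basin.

(a) Entailed — the narrative places the loading before the writing.
(b) Entailed — every conjunct here is already in the original writing event.
(c) Entailed — every conjunct here is already in the original rinsing event.
(d) Not entailed — Hugo loaded the van, not the rope; the rope belongs to the rinsing event.
(e) Not entailed — 'was filling' is progressive on an accomplishment; it does not entail the completed 'filled'.

(a), (b), (c)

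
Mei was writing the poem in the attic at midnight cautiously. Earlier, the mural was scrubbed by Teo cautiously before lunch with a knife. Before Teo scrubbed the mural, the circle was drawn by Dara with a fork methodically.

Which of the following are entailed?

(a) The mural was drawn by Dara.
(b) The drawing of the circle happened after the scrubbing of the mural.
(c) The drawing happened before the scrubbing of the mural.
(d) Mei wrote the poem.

(c)

(a) Not entailed — Dara drew the circle, not the mural; the mural belongs to the scrubbing event.
(b) Not entailed — the narrative places the drawing before the scrubbing, not after.
(c) Entailed — the narrative places the drawing before the scrubbing.
(d) Not entailed — 'was writing' is progressive on an accomplishment; it does not entail the completed 'wrote'.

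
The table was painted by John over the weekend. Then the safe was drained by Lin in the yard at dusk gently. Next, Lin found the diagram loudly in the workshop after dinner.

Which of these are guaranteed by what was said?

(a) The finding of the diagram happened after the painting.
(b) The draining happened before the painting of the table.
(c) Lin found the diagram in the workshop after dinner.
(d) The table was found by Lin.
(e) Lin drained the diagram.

(a) Entailed — the narrative places the painting before the finding.
(b) Not entailed — the narrative places the painting before the draining, not after.
(c) Entailed — dropping 'loudly' leaves a sub-description the original still satisfies.
(d) Not entailed — Lin found the diagram, not the table; the table belongs to the painting event.
(e) Not entailed — Lin drained the safe, not the diagram; the diagram belongs to the finding event.

(a), (c)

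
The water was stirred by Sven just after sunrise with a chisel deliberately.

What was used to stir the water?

'with a chisel' marks the instrument of the stirring event.

a chisel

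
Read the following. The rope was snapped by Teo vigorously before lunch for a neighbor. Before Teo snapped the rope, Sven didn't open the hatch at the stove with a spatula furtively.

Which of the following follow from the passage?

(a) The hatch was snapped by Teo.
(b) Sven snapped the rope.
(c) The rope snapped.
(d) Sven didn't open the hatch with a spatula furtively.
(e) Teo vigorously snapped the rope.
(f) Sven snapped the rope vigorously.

(c), (e)

(a) Not entailed — Teo snapped the rope, not the hatch; the hatch belongs to the opening event.
(b) Not entailed — the passage has Teo snapping the rope, not Sven.
(c) Entailed — 'Teo snapped the rope' is causative; it entails the inchoative 'the rope snapped'.
(d) Not entailed — dropping 'at the stove' under negation is not valid — the original leaves open that Sven opened the hatch some other way.
(e) Entailed — dropping 'before lunch', 'for a neighbor' leaves a sub-description the original still satisfies.
(f) Not entailed — the passage has Teo snapping the rope, not Sven.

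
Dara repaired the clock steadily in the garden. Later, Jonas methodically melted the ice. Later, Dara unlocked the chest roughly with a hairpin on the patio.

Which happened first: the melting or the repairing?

the repairing

The connectives place the repairing before the melting.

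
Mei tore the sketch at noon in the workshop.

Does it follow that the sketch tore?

yes

'Mei tore the sketch' is the causative; it entails the inchoative 'the sketch tore'.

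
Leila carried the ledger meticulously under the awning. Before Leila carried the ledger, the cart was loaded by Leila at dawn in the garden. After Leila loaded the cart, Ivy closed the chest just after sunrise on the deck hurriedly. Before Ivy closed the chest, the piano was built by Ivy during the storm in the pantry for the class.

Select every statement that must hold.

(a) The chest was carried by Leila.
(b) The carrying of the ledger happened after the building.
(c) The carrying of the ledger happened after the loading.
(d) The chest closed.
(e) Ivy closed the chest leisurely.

(c), (d)

(a) Not entailed — Leila carried the ledger, not the chest; the chest belongs to the closing event.
(b) Not entailed — the narrative doesn't order the building relative to the carrying.
(c) Entailed — the narrative places the loading before the carrying.
(d) Entailed — 'Ivy closed the chest' is causative; it entails the inchoative 'the chest closed'.
(e) Not entailed — 'leisurely' adds a manner not in (and inconsistent with) the original.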